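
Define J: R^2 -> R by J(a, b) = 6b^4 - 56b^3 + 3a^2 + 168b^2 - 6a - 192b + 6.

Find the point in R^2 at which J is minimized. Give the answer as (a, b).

(1, 4)

J(a,b) separates as P(a) + Q(b) + 6, so its minimum is min P + min Q + 6.
P'(a) = 6a - 6 vanishes at a ∈ {1}; Q'(b) = 24(b - 4)(b - 2)(b - 1) vanishes at b ∈ {1, 2, 4}.
Local minima of P (where P''>0): P(1)=-3. Local minima of Q: Q(1)=-74, Q(4)=-128.
So the global minimum of J is P(1) + Q(4) + 6 = -3 − 128 + 6 = -125, attained at (1, 4).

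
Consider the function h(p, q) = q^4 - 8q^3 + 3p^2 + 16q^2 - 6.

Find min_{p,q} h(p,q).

-6

h(p,q) separates as A(p) + B(q) − 6, so its minimum is min A + min B − 6.
A'(p) = 6p vanishes at p ∈ {0}; B'(q) = 4q(q - 4)(q - 2) vanishes at q ∈ {0, 2, 4}.
Local minima of A (where A''>0): A(0)=0. Local minima of B: B(0)=0, B(4)=0.
So the global minimum of h is A(0) + B(0) − 6 = 0 + 0 − 6 = -6, attained at (0, 0).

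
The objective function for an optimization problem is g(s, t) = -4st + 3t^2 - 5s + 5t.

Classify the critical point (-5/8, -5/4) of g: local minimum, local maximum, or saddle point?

The Hessian of g is constant: H = [[0, -4], [-4, 6]].
det(H) = 0·6 − (-4)² = -16.
Since det(H) < 0, H is indefinite and the critical point is a saddle point.

saddle point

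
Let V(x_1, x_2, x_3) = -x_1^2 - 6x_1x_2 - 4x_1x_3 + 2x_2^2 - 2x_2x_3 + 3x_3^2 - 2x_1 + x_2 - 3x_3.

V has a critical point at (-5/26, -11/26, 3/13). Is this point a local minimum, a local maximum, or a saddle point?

The Hessian is constant: H = [[-2, -6, -4], [-6, 4, -2], [-4, -2, 6]].
Leading principal minors: Δ₁ = -2, Δ₂ = -44, Δ₃ = -416.
The minors fit neither the all-positive nor the alternating-sign pattern, so H is indefinite: a saddle point.

saddle point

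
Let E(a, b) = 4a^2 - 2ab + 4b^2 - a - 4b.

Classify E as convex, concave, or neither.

E is quadratic, so its Hessian is the constant matrix H = [[8, -2], [-2, 8]].
det(H) = 60, tr(H) = 16.
det(H) > 0 and tr(H) > 0, so H is positive definite everywhere: convex.

convex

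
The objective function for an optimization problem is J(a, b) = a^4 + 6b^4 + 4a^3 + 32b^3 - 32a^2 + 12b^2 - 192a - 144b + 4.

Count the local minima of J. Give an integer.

4

J separates as a function of a plus a function of b, so ∇J=0 decouples.
∂J/∂a = 4(a - 4)(a + 3)(a + 4) = 0 at a ∈ {-4, -3, 4}; ∂J/∂b = 24(b - 1)(b + 2)(b + 3) = 0 at b ∈ {-3, -2, 1}.
The Hessian is diagonal: diag(J_aa, J_bb). Second derivatives: J_aa(-4)=32, J_aa(-3)=-28, J_aa(4)=224; J_bb(-3)=96, J_bb(-2)=-72, J_bb(1)=288.
Local minima occur where both diagonal entries positive: (-4, -3), (-4, 1), (4, -3), (4, 1). Count: 4.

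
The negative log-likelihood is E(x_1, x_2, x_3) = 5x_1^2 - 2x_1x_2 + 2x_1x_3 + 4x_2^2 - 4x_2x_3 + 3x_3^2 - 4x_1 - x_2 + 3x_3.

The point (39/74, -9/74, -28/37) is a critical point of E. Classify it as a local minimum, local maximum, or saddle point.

The Hessian is constant: H = [[10, -2, 2], [-2, 8, -4], [2, -4, 6]].
Leading principal minors: Δ₁ = 10, Δ₂ = 76, Δ₃ = 296.
All leading minors are positive, so H is positive definite: a local minimum.

local minimum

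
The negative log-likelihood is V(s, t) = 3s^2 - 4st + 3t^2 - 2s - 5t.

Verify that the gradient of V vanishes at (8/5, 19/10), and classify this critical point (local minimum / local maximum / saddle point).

local minimum

∇V = (6s - 4t - 2, -4s + 6t - 5); substituting (8/5, 19/10) gives ∇V = (0, 0), so (8/5, 19/10) is indeed a critical point.
The Hessian of V is constant: H = [[6, -4], [-4, 6]].
det(H) = 6·6 − (-4)² = 20.
det(H) > 0 and tr(H) = 12 > 0, so H is positive definite and the point is a local minimum.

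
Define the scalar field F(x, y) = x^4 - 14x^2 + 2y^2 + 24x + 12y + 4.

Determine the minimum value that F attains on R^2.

-131

F(x,y) separates as P(x) + Q(y) + 4, so its minimum is min P + min Q + 4.
P'(x) = 4(x - 2)(x - 1)(x + 3) vanishes at x ∈ {-3, 1, 2}; Q'(y) = 4y + 12 vanishes at y ∈ {-3}.
Local minima of P (where P''>0): P(-3)=-117, P(2)=8. Local minima of Q: Q(-3)=-18.
So the global minimum of F is P(-3) + Q(-3) + 4 = -117 − 18 + 4 = -131, attained at (-3, -3).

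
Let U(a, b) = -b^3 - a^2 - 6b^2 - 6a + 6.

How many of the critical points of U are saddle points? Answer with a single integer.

1

U separates as a function of a plus a function of b, so ∇U=0 decouples.
∂U/∂a = -2(a + 3) = 0 at a ∈ {-3}; ∂U/∂b = -3b(b + 4) = 0 at b ∈ {-4, 0}.
The Hessian is diagonal: diag(U_aa, U_bb). Second derivatives: U_aa(-3)=-2; U_bb(-4)=12, U_bb(0)=-12.
Saddle points occur where the two diagonal entries have opposite signs: (-3, -4). Count: 1.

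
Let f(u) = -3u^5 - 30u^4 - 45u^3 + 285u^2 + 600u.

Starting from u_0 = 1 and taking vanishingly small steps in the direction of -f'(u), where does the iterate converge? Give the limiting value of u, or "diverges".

f'(u) = -15(u - 2)(u + 1)(u + 4)(u + 5), so f'(1) = 900.
Gradient descent moves in the -f' direction, i.e. u is decreasing.
The nearest critical point in that direction is u = -1, where f'' = 540 > 0 (a local minimum). The iterate converges there.

-1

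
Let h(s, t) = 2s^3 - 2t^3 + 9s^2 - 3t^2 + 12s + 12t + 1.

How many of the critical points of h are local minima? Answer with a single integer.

1

h separates as a function of s plus a function of t, so ∇h=0 decouples.
∂h/∂s = 6(s + 1)(s + 2) = 0 at s ∈ {-2, -1}; ∂h/∂t = -6(t - 1)(t + 2) = 0 at t ∈ {-2, 1}.
The Hessian is diagonal: diag(h_ss, h_tt). Second derivatives: h_ss(-2)=-6, h_ss(-1)=6; h_tt(-2)=18, h_tt(1)=-18.
Local minima occur where both diagonal entries positive: (-1, -2). Count: 1.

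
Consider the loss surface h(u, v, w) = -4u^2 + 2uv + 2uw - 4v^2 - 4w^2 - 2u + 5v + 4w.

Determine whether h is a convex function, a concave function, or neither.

concave

h is quadratic, so its Hessian is the constant matrix H = [[-8, 2, 2], [2, -8, 0], [2, 0, -8]].
Leading principal minors: -8, 60, -448.
Signs alternate −, +, − ⇒ H ≺ 0 ⇒ concave.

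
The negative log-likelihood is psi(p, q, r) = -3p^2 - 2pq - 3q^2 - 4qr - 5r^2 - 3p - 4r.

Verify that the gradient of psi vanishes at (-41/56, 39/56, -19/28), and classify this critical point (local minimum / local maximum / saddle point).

local maximum

∇psi = (-6p - 2q - 3, -2p - 6q - 4r, -4q - 10r - 4); substituting (-41/56, 39/56, -19/28) gives ∇psi = (0, 0, 0), so (-41/56, 39/56, -19/28) is indeed a critical point.
The Hessian is constant: H = [[-6, -2, 0], [-2, -6, -4], [0, -4, -10]].
Leading principal minors: Δ₁ = -6, Δ₂ = 32, Δ₃ = -224.
The minors alternate sign starting negative (−, +, −), so H is negative definite: a local maximum.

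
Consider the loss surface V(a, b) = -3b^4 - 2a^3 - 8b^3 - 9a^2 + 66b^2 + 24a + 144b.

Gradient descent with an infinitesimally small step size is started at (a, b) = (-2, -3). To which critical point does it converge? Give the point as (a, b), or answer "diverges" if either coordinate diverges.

(-4, -1)

V is separable, so gradient descent decouples: a follows -∂V/∂a, b follows -∂V/∂b.
∂V/∂a = -6(a - 1)(a + 4); at a=-2 this is 36, so a decreases.
∂V/∂b = -12(b - 3)(b + 1)(b + 4); at b=-3 this is -144, so b increases.
a converges to its nearest critical value -4 (a local min of the a-part); b converges to -1. The iterate converges to (-4, -1).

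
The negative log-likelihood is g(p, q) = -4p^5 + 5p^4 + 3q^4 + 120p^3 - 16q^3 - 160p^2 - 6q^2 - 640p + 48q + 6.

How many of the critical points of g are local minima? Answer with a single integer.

4

g separates as a function of p plus a function of q, so ∇g=0 decouples.
∂g/∂p = -20(p - 4)(p - 2)(p + 1)(p + 4) = 0 at p ∈ {-4, -1, 2, 4}; ∂g/∂q = 12(q - 4)(q - 1)(q + 1) = 0 at q ∈ {-1, 1, 4}.
The Hessian is diagonal: diag(g_pp, g_qq). Second derivatives: g_pp(-4)=2880, g_pp(-1)=-900, g_pp(2)=720, g_pp(4)=-1600; g_qq(-1)=120, g_qq(1)=-72, g_qq(4)=180.
Local minima occur where both diagonal entries positive: (-4, -1), (-4, 4), (2, -1), (2, 4). Count: 4.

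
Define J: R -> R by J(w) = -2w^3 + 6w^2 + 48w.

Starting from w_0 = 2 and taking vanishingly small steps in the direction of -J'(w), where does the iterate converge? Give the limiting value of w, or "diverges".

-2

J'(w) = -6(w - 4)(w + 2), so J'(2) = 48.
Gradient descent moves in the -J' direction, i.e. w is decreasing.
The nearest critical point in that direction is w = -2, where J'' = 36 > 0 (a local minimum). The iterate converges there.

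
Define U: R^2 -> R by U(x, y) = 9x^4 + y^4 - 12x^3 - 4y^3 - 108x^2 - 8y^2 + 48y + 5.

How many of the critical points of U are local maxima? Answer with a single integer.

U separates as a function of x plus a function of y, so ∇U=0 decouples.
∂U/∂x = 36x(x - 3)(x + 2) = 0 at x ∈ {-2, 0, 3}; ∂U/∂y = 4(y - 3)(y - 2)(y + 2) = 0 at y ∈ {-2, 2, 3}.
The Hessian is diagonal: diag(U_xx, U_yy). Second derivatives: U_xx(-2)=360, U_xx(0)=-216, U_xx(3)=540; U_yy(-2)=80, U_yy(2)=-16, U_yy(3)=20.
Local maxima occur where both diagonal entries negative: (0, 2). Count: 1.

1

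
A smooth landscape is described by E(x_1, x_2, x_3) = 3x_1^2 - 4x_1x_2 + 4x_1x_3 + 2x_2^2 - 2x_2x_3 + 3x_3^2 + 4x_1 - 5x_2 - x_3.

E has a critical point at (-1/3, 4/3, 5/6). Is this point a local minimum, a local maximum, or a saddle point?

The Hessian is constant: H = [[6, -4, 4], [-4, 4, -2], [4, -2, 6]].
Leading principal minors: Δ₁ = 6, Δ₂ = 8, Δ₃ = 24.
All leading minors are positive, so H is positive definite: a local minimum.

local minimum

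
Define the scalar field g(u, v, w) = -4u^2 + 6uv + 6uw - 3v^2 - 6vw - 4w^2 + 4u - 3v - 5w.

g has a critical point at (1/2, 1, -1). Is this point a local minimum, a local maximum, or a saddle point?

The Hessian is constant: H = [[-8, 6, 6], [6, -6, -6], [6, -6, -8]].
Leading principal minors: Δ₁ = -8, Δ₂ = 12, Δ₃ = -24.
The minors alternate sign starting negative (−, +, −), so H is negative definite: a local maximum.

local maximum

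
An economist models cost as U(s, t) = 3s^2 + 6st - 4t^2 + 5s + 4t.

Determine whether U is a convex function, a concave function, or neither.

U is quadratic, so its Hessian is the constant matrix H = [[6, 6], [6, -8]].
det(H) = -84, tr(H) = -2.
det(H) < 0, so H is indefinite: neither convex nor concave.

neither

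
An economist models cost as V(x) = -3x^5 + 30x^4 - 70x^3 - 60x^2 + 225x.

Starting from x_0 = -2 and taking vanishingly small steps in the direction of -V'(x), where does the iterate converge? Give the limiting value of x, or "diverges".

V'(x) = -15(x - 5)(x - 3)(x - 1)(x + 1), so V'(-2) = -1575.
Gradient descent moves in the -V' direction, i.e. x is increasing.
The nearest critical point in that direction is x = -1, where V'' = 720 > 0 (a local minimum). The iterate converges there.

-1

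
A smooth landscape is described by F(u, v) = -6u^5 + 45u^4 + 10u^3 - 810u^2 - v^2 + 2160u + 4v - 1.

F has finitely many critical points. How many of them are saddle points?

2

F separates as a function of u plus a function of v, so ∇F=0 decouples.
∂F/∂u = -30(u - 4)(u - 3)(u - 2)(u + 3) = 0 at u ∈ {-3, 2, 3, 4}; ∂F/∂v = -2(v - 2) = 0 at v ∈ {2}.
The Hessian is diagonal: diag(F_uu, F_vv). Second derivatives: F_uu(-3)=6300, F_uu(2)=-300, F_uu(3)=180, F_uu(4)=-420; F_vv(2)=-2.
Saddle points occur where the two diagonal entries have opposite signs: (-3, 2), (3, 2). Count: 2.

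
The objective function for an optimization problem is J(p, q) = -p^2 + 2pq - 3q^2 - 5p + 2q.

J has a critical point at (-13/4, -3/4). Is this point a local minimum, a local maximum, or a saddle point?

The Hessian of J is constant: H = [[-2, 2], [2, -6]].
det(H) = (-2)·(-6) − 2² = 8.
det(H) > 0 and tr(H) = -8 < 0, so H is negative definite and the point is a local maximum.

local maximum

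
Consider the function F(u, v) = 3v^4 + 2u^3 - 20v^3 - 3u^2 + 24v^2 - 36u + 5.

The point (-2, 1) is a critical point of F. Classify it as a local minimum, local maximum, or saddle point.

The mixed partial ∂²F/∂u∂v is 0, so the Hessian at any point is diag(F_uu, F_vv) = diag(6(2u - 1), 12(3v^2 - 10v + 4)).
At (-2, 1): H = diag(-30, -36).
Both eigenvalues are negative, so H is negative definite: a local maximum.

local maximum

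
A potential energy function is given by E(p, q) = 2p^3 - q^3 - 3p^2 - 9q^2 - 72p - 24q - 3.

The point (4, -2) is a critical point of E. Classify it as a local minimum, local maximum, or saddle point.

saddle point

The mixed partial ∂²E/∂p∂q is 0, so the Hessian at any point is diag(E_pp, E_qq) = diag(6(2p - 1), -6(q + 3)).
At (4, -2): H = diag(42, -6).
The eigenvalues have opposite signs, so H is indefinite: a saddle point.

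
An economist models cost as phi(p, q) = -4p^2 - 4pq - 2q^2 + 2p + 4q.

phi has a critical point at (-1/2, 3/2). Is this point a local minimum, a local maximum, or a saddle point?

The Hessian of phi is constant: H = [[-8, -4], [-4, -4]].
det(H) = (-8)·(-4) − (-4)² = 16.
det(H) > 0 and tr(H) = -12 < 0, so H is negative definite and the point is a local maximum.

local maximum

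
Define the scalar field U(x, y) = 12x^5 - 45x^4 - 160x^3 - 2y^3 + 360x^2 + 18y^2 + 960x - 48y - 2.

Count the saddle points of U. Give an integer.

4

U separates as a function of x plus a function of y, so ∇U=0 decouples.
∂U/∂x = 60(x - 4)(x - 2)(x + 1)(x + 2) = 0 at x ∈ {-2, -1, 2, 4}; ∂U/∂y = -6(y - 4)(y - 2) = 0 at y ∈ {2, 4}.
The Hessian is diagonal: diag(U_xx, U_yy). Second derivatives: U_xx(-2)=-1440, U_xx(-1)=900, U_xx(2)=-1440, U_xx(4)=3600; U_yy(2)=12, U_yy(4)=-12.
Saddle points occur where the two diagonal entries have opposite signs: (-2, 2), (-1, 4), (2, 2), (4, 4). Count: 4.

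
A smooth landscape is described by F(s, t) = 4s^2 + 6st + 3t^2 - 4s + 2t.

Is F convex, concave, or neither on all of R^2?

F is quadratic, so its Hessian is the constant matrix H = [[8, 6], [6, 6]].
det(H) = 12, tr(H) = 14.
det(H) > 0 and tr(H) > 0, so H is positive definite everywhere: convex.

convex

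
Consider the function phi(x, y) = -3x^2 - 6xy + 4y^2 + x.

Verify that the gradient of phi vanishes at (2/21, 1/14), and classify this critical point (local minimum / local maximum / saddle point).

saddle point

∇phi = (-6x - 6y + 1, -6x + 8y); substituting (2/21, 1/14) gives ∇phi = (0, 0), so (2/21, 1/14) is indeed a critical point.
The Hessian of phi is constant: H = [[-6, -6], [-6, 8]].
det(H) = (-6)·8 − (-6)² = -84.
Since det(H) < 0, H is indefinite and the critical point is a saddle point.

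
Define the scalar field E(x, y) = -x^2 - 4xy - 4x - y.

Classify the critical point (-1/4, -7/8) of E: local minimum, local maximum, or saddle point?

The Hessian of E is constant: H = [[-2, -4], [-4, 0]].
det(H) = (-2)·0 − (-4)² = -16.
Since det(H) < 0, H is indefinite and the critical point is a saddle point.

saddle point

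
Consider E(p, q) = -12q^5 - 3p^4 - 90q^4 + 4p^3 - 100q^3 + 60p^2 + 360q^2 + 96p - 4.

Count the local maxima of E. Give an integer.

E separates as a function of p plus a function of q, so ∇E=0 decouples.
∂E/∂p = -12(p - 4)(p + 1)(p + 2) = 0 at p ∈ {-2, -1, 4}; ∂E/∂q = -60q(q - 1)(q + 3)(q + 4) = 0 at q ∈ {-4, -3, 0, 1}.
The Hessian is diagonal: diag(E_pp, E_qq). Second derivatives: E_pp(-2)=-72, E_pp(-1)=60, E_pp(4)=-360; E_qq(-4)=1200, E_qq(-3)=-720, E_qq(0)=720, E_qq(1)=-1200.
Local maxima occur where both diagonal entries negative: (-2, -3), (-2, 1), (4, -3), (4, 1). Count: 4.

4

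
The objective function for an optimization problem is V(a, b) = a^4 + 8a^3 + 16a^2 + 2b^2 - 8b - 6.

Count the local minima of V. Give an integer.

V separates as a function of a plus a function of b, so ∇V=0 decouples.
∂V/∂a = 4a(a + 2)(a + 4) = 0 at a ∈ {-4, -2, 0}; ∂V/∂b = 4(b - 2) = 0 at b ∈ {2}.
The Hessian is diagonal: diag(V_aa, V_bb). Second derivatives: V_aa(-4)=32, V_aa(-2)=-16, V_aa(0)=32; V_bb(2)=4.
Local minima occur where both diagonal entries positive: (-4, 2), (0, 2). Count: 2.

2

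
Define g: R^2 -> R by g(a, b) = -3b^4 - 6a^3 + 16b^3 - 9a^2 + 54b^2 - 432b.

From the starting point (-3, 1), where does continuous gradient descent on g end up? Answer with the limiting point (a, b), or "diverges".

g is separable, so gradient descent decouples: a follows -∂g/∂a, b follows -∂g/∂b.
∂g/∂a = -18a(a + 1); at a=-3 this is -108, so a increases.
∂g/∂b = -12(b - 4)(b - 3)(b + 3); at b=1 this is -288, so b increases.
a converges to its nearest critical value -1 (a local min of the a-part); b converges to 3. The iterate converges to (-1, 3).

(-1, 3)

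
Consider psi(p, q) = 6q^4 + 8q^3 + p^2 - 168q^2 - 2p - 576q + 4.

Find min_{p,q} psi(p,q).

psi(p,q) separates as A(p) + B(q) + 4, so its minimum is min A + min B + 4.
A'(p) = 2p - 2 vanishes at p ∈ {1}; B'(q) = 24(q - 4)(q + 2)(q + 3) vanishes at q ∈ {-3, -2, 4}.
Local minima of A (where A''>0): A(1)=-1. Local minima of B: B(-3)=486, B(4)=-2944.
So the global minimum of psi is A(1) + B(4) + 4 = -1 − 2944 + 4 = -2941, attained at (1, 4).

-2941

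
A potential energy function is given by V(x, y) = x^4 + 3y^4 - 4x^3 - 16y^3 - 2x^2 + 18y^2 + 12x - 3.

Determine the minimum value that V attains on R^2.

-39

V(x,y) separates as P(x) + Q(y) − 3, so its minimum is min P + min Q − 3.
P'(x) = 4(x - 3)(x - 1)(x + 1) vanishes at x ∈ {-1, 1, 3}; Q'(y) = 12y(y - 3)(y - 1) vanishes at y ∈ {0, 1, 3}.
Local minima of P (where P''>0): P(-1)=-9, P(3)=-9. Local minima of Q: Q(0)=0, Q(3)=-27.
So the global minimum of V is P(-1) + Q(3) − 3 = -9 − 27 − 3 = -39, attained at (-1, 3).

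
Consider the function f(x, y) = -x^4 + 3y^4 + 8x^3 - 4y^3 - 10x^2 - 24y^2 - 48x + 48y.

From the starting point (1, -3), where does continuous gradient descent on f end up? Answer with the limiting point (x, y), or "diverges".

f is separable, so gradient descent decouples: x follows -∂f/∂x, y follows -∂f/∂y.
∂f/∂x = -4(x - 4)(x - 3)(x + 1); at x=1 this is -48, so x increases.
∂f/∂y = 12(y - 2)(y - 1)(y + 2); at y=-3 this is -240, so y increases.
x converges to its nearest critical value 3 (a local min of the x-part); y converges to -2. The iterate converges to (3, -2).

(3, -2)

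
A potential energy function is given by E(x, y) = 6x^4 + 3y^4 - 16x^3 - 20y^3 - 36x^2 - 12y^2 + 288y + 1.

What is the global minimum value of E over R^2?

-685

E(x,y) separates as P(x) + Q(y) + 1, so its minimum is min P + min Q + 1.
P'(x) = 24x(x - 3)(x + 1) vanishes at x ∈ {-1, 0, 3}; Q'(y) = 12(y - 4)(y - 3)(y + 2) vanishes at y ∈ {-2, 3, 4}.
Local minima of P (where P''>0): P(-1)=-14, P(3)=-270. Local minima of Q: Q(-2)=-416, Q(4)=448.
So the global minimum of E is P(3) + Q(-2) + 1 = -270 − 416 + 1 = -685, attained at (3, -2).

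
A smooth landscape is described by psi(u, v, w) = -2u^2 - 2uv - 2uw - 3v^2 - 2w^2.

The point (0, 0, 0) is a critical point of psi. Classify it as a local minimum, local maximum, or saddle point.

local maximum

The Hessian is constant: H = [[-4, -2, -2], [-2, -6, 0], [-2, 0, -4]].
Leading principal minors: Δ₁ = -4, Δ₂ = 20, Δ₃ = -56.
The minors alternate sign starting negative (−, +, −), so H is negative definite: a local maximum.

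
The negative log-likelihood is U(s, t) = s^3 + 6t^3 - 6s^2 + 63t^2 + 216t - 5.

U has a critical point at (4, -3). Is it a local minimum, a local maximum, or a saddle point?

local minimum

The mixed partial ∂²U/∂s∂t is 0, so the Hessian at any point is diag(U_ss, U_tt) = diag(6(s - 2), 18(2t + 7)).
At (4, -3): H = diag(12, 18).
Both eigenvalues are positive, so H is positive definite: a local minimum.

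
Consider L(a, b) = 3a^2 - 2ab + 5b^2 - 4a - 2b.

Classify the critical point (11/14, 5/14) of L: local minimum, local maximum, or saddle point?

local minimum

The Hessian of L is constant: H = [[6, -2], [-2, 10]].
det(H) = 6·10 − (-2)² = 56.
det(H) > 0 and tr(H) = 16 > 0, so H is positive definite and the point is a local minimum.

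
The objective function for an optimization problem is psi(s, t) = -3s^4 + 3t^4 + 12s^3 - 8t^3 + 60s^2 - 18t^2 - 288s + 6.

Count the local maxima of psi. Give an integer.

psi separates as a function of s plus a function of t, so ∇psi=0 decouples.
∂psi/∂s = -12(s - 4)(s - 2)(s + 3) = 0 at s ∈ {-3, 2, 4}; ∂psi/∂t = 12t(t - 3)(t + 1) = 0 at t ∈ {-1, 0, 3}.
The Hessian is diagonal: diag(psi_ss, psi_tt). Second derivatives: psi_ss(-3)=-420, psi_ss(2)=120, psi_ss(4)=-168; psi_tt(-1)=48, psi_tt(0)=-36, psi_tt(3)=144.
Local maxima occur where both diagonal entries negative: (-3, 0), (4, 0). Count: 2.

2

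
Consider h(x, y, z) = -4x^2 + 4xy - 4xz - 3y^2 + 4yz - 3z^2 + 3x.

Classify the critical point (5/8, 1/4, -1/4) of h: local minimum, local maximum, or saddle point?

local maximum

The Hessian is constant: H = [[-8, 4, -4], [4, -6, 4], [-4, 4, -6]].
Leading principal minors: Δ₁ = -8, Δ₂ = 32, Δ₃ = -96.
The minors alternate sign starting negative (−, +, −), so H is negative definite: a local maximum.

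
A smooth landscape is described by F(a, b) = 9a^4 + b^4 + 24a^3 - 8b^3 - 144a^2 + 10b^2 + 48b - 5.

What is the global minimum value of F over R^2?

-1570

F(a,b) separates as P(a) + Q(b) − 5, so its minimum is min P + min Q − 5.
P'(a) = 36a(a - 2)(a + 4) vanishes at a ∈ {-4, 0, 2}; Q'(b) = 4(b - 4)(b - 3)(b + 1) vanishes at b ∈ {-1, 3, 4}.
Local minima of P (where P''>0): P(-4)=-1536, P(2)=-240. Local minima of Q: Q(-1)=-29, Q(4)=96.
So the global minimum of F is P(-4) + Q(-1) − 5 = -1536 − 29 − 5 = -1570, attained at (-4, -1).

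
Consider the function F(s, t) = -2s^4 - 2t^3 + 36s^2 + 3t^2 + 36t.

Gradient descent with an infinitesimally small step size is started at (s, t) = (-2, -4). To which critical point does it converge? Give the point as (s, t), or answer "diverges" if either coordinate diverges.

F is separable, so gradient descent decouples: s follows -∂F/∂s, t follows -∂F/∂t.
∂F/∂s = -8s(s - 3)(s + 3); at s=-2 this is -80, so s increases.
∂F/∂t = -6(t - 3)(t + 2); at t=-4 this is -84, so t increases.
s converges to its nearest critical value 0 (a local min of the s-part); t converges to -2. The iterate converges to (0, -2).

(0, -2)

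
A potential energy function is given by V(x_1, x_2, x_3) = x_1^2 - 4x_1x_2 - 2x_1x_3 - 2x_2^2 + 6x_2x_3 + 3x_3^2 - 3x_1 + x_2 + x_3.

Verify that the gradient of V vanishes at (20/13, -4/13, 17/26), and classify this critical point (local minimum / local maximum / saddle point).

saddle point

∇V = (2x_1 - 4x_2 - 2x_3 - 3, -4x_1 - 4x_2 + 6x_3 + 1, -2x_1 + 6x_2 + 6x_3 + 1); substituting (20/13, -4/13, 17/26) gives ∇V = (0, 0, 0), so (20/13, -4/13, 17/26) is indeed a critical point.
The Hessian is constant: H = [[2, -4, -2], [-4, -4, 6], [-2, 6, 6]].
Leading principal minors: Δ₁ = 2, Δ₂ = -24, Δ₃ = -104.
The minors fit neither the all-positive nor the alternating-sign pattern, so H is indefinite: a saddle point.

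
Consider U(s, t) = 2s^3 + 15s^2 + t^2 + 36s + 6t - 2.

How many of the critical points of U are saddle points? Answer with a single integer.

1

U separates as a function of s plus a function of t, so ∇U=0 decouples.
∂U/∂s = 6(s + 2)(s + 3) = 0 at s ∈ {-3, -2}; ∂U/∂t = 2(t + 3) = 0 at t ∈ {-3}.
The Hessian is diagonal: diag(U_ss, U_tt). Second derivatives: U_ss(-3)=-6, U_ss(-2)=6; U_tt(-3)=2.
Saddle points occur where the two diagonal entries have opposite signs: (-3, -3). Count: 1.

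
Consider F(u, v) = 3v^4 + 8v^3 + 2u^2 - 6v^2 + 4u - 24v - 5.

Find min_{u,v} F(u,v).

-26

F(u,v) separates as P(u) + Q(v) − 5, so its minimum is min P + min Q − 5.
P'(u) = 4u + 4 vanishes at u ∈ {-1}; Q'(v) = 12(v - 1)(v + 1)(v + 2) vanishes at v ∈ {-2, -1, 1}.
Local minima of P (where P''>0): P(-1)=-2. Local minima of Q: Q(-2)=8, Q(1)=-19.
So the global minimum of F is P(-1) + Q(1) − 5 = -2 − 19 − 5 = -26, attained at (-1, 1).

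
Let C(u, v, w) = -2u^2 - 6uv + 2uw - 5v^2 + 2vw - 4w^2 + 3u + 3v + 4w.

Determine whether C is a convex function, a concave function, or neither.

concave

C is quadratic, so its Hessian is the constant matrix H = [[-4, -6, 2], [-6, -10, 2], [2, 2, -8]].
Leading principal minors: -4, 4, -24.
Signs alternate −, +, − ⇒ H ≺ 0 ⇒ concave.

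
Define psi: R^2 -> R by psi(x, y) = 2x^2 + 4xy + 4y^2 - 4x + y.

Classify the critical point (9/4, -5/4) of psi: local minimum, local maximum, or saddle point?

The Hessian of psi is constant: H = [[4, 4], [4, 8]].
det(H) = 4·8 − 4² = 16.
det(H) > 0 and tr(H) = 12 > 0, so H is positive definite and the point is a local minimum.

local minimum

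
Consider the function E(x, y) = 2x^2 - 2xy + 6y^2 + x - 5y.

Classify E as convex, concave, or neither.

convex

E is quadratic, so its Hessian is the constant matrix H = [[4, -2], [-2, 12]].
det(H) = 44, tr(H) = 16.
det(H) > 0 and tr(H) > 0, so H is positive definite everywhere: convex.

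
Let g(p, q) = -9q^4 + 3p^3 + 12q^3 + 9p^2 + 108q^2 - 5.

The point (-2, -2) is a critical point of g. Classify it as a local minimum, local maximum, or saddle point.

local maximum

The mixed partial ∂²g/∂p∂q is 0, so the Hessian at any point is diag(g_pp, g_qq) = diag(18(p + 1), 36(-3q^2 + 2q + 6)).
At (-2, -2): H = diag(-18, -360).
Both eigenvalues are negative, so H is negative definite: a local maximum.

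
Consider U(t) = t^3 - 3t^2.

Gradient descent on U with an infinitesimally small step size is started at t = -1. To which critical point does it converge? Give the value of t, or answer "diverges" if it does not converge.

diverges

U'(t) = 3t(t - 2), so U'(-1) = 9.
Gradient descent moves in the -U' direction, i.e. t is decreasing.
There is no critical point below t=-1, and U' keeps the same sign, so the iterate runs off to −∞.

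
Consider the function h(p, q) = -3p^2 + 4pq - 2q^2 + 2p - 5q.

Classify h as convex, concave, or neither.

h is quadratic, so its Hessian is the constant matrix H = [[-6, 4], [4, -4]].
det(H) = 8, tr(H) = -10.
det(H) > 0 and tr(H) < 0, so H is negative definite everywhere: concave.

concave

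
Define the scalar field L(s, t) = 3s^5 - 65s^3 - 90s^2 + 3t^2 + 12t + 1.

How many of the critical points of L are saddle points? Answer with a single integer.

2

L separates as a function of s plus a function of t, so ∇L=0 decouples.
∂L/∂s = 15s(s - 4)(s + 1)(s + 3) = 0 at s ∈ {-3, -1, 0, 4}; ∂L/∂t = 6(t + 2) = 0 at t ∈ {-2}.
The Hessian is diagonal: diag(L_ss, L_tt). Second derivatives: L_ss(-3)=-630, L_ss(-1)=150, L_ss(0)=-180, L_ss(4)=2100; L_tt(-2)=6.
Saddle points occur where the two diagonal entries have opposite signs: (-3, -2), (0, -2). Count: 2.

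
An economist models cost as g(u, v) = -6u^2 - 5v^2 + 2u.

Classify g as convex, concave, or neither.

concave

g is quadratic, so its Hessian is the constant matrix H = [[-12, 0], [0, -10]].
det(H) = 120, tr(H) = -22.
det(H) > 0 and tr(H) < 0, so H is negative definite everywhere: concave.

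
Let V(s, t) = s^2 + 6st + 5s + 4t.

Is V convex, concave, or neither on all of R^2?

V is quadratic, so its Hessian is the constant matrix H = [[2, 6], [6, 0]].
det(H) = -36, tr(H) = 2.
det(H) < 0, so H is indefinite: neither convex nor concave.

neither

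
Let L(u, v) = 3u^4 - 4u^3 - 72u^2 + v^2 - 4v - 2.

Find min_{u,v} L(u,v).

L(u,v) separates as P(u) + Q(v) − 2, so its minimum is min P + min Q − 2.
P'(u) = 12u(u - 4)(u + 3) vanishes at u ∈ {-3, 0, 4}; Q'(v) = 2v - 4 vanishes at v ∈ {2}.
Local minima of P (where P''>0): P(-3)=-297, P(4)=-640. Local minima of Q: Q(2)=-4.
So the global minimum of L is P(4) + Q(2) − 2 = -640 − 4 − 2 = -646, attained at (4, 2).

-646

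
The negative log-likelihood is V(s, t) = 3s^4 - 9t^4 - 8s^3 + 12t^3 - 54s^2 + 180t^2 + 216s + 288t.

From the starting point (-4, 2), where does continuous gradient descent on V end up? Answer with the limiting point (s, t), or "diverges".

V is separable, so gradient descent decouples: s follows -∂V/∂s, t follows -∂V/∂t.
∂V/∂s = 12(s - 3)(s - 2)(s + 3); at s=-4 this is -504, so s increases.
∂V/∂t = -36(t - 4)(t + 1)(t + 2); at t=2 this is 864, so t decreases.
s converges to its nearest critical value -3 (a local min of the s-part); t converges to -1. The iterate converges to (-3, -1).

(-3, -1)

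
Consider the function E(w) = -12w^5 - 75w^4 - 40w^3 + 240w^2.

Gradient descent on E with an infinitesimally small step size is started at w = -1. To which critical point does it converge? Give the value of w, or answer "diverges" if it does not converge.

0

E'(w) = -60w(w - 1)(w + 2)(w + 4), so E'(-1) = -360.
Gradient descent moves in the -E' direction, i.e. w is increasing.
The nearest critical point in that direction is w = 0, where E'' = 480 > 0 (a local minimum). The iterate converges there.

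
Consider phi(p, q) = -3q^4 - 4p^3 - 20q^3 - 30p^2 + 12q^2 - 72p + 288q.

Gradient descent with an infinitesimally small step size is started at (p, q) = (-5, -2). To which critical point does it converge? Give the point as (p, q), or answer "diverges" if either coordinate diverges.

(-3, -3)

phi is separable, so gradient descent decouples: p follows -∂phi/∂p, q follows -∂phi/∂q.
∂phi/∂p = -12(p + 2)(p + 3); at p=-5 this is -72, so p increases.
∂phi/∂q = -12(q - 2)(q + 3)(q + 4); at q=-2 this is 96, so q decreases.
p converges to its nearest critical value -3 (a local min of the p-part); q converges to -3. The iterate converges to (-3, -3).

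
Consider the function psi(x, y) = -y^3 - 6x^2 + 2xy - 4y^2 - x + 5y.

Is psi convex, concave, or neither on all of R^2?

The term -y^3 is cubic, so the Hessian is not constant.
∂²psi/∂y² = -6y - 8, which takes both signs as y varies (negative for sufficiently large y). A diagonal entry of the Hessian changing sign means the Hessian is neither positive- nor negative-semidefinite on all of R^2.

neither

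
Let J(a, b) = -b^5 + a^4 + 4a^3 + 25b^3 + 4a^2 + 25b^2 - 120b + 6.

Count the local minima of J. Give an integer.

J separates as a function of a plus a function of b, so ∇J=0 decouples.
∂J/∂a = 4a(a + 1)(a + 2) = 0 at a ∈ {-2, -1, 0}; ∂J/∂b = -5(b - 4)(b - 1)(b + 2)(b + 3) = 0 at b ∈ {-3, -2, 1, 4}.
The Hessian is diagonal: diag(J_aa, J_bb). Second derivatives: J_aa(-2)=8, J_aa(-1)=-4, J_aa(0)=8; J_bb(-3)=140, J_bb(-2)=-90, J_bb(1)=180, J_bb(4)=-630.
Local minima occur where both diagonal entries positive: (-2, -3), (-2, 1), (0, -3), (0, 1). Count: 4.

4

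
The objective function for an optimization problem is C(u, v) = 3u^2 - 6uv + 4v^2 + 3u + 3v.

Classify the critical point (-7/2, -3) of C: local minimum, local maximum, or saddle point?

The Hessian of C is constant: H = [[6, -6], [-6, 8]].
det(H) = 6·8 − (-6)² = 12.
det(H) > 0 and tr(H) = 14 > 0, so H is positive definite and the point is a local minimum.

local minimum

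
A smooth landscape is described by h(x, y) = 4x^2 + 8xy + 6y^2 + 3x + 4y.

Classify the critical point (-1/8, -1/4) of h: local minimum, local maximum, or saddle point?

local minimum

The Hessian of h is constant: H = [[8, 8], [8, 12]].
det(H) = 8·12 − 8² = 32.
det(H) > 0 and tr(H) = 20 > 0, so H is positive definite and the point is a local minimum.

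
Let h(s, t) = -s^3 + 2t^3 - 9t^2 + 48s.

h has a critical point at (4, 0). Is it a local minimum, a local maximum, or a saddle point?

The mixed partial ∂²h/∂s∂t is 0, so the Hessian at any point is diag(h_ss, h_tt) = diag(-6s, 6(2t - 3)).
At (4, 0): H = diag(-24, -18).
Both eigenvalues are negative, so H is negative definite: a local maximum.

local maximum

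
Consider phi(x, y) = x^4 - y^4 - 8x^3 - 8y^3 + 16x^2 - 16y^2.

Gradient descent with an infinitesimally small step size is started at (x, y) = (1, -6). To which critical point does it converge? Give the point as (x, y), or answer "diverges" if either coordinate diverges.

diverges

phi is separable, so gradient descent decouples: x follows -∂phi/∂x, y follows -∂phi/∂y.
∂phi/∂x = 4x(x - 4)(x - 2); at x=1 this is 12, so x decreases.
∂phi/∂y = -4y(y + 2)(y + 4); at y=-6 this is 192, so y decreases.
The y-coordinate has no critical point in that direction and runs off to infinity.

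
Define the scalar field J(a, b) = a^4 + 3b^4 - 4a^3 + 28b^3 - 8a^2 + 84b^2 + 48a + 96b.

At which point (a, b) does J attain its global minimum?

J(a,b) separates as P(a) + Q(b), so its minimum is min P + min Q.
P'(a) = 4(a - 3)(a - 2)(a + 2) vanishes at a ∈ {-2, 2, 3}; Q'(b) = 12(b + 1)(b + 2)(b + 4) vanishes at b ∈ {-4, -2, -1}.
Local minima of P (where P''>0): P(-2)=-80, P(3)=45. Local minima of Q: Q(-4)=-64, Q(-1)=-37.
So the global minimum of J is P(-2) + Q(-4) = -80 − 64 = -144, attained at (-2, -4).

(-2, -4)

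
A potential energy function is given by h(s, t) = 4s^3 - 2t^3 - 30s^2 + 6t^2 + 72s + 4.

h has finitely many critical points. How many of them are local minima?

h separates as a function of s plus a function of t, so ∇h=0 decouples.
∂h/∂s = 12(s - 3)(s - 2) = 0 at s ∈ {2, 3}; ∂h/∂t = -6t(t - 2) = 0 at t ∈ {0, 2}.
The Hessian is diagonal: diag(h_ss, h_tt). Second derivatives: h_ss(2)=-12, h_ss(3)=12; h_tt(0)=12, h_tt(2)=-12.
Local minima occur where both diagonal entries positive: (3, 0). Count: 1.

1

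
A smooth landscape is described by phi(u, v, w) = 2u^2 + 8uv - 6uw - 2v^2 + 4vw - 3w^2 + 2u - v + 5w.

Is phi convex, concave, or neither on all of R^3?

neither

phi is quadratic, so its Hessian is the constant matrix H = [[4, 8, -6], [8, -4, 4], [-6, 4, -6]].
Leading principal minors: 4, -80, 176.
Neither pattern holds ⇒ H is indefinite ⇒ neither convex nor concave.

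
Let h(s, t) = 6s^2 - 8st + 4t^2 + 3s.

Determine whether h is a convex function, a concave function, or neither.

h is quadratic, so its Hessian is the constant matrix H = [[12, -8], [-8, 8]].
det(H) = 32, tr(H) = 20.
det(H) > 0 and tr(H) > 0, so H is positive definite everywhere: convex.

convex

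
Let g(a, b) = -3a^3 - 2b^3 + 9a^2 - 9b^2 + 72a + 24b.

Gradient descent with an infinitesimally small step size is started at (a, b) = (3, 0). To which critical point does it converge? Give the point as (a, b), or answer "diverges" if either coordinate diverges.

g is separable, so gradient descent decouples: a follows -∂g/∂a, b follows -∂g/∂b.
∂g/∂a = -9(a - 4)(a + 2); at a=3 this is 45, so a decreases.
∂g/∂b = -6(b - 1)(b + 4); at b=0 this is 24, so b decreases.
a converges to its nearest critical value -2 (a local min of the a-part); b converges to -4. The iterate converges to (-2, -4).

(-2, -4)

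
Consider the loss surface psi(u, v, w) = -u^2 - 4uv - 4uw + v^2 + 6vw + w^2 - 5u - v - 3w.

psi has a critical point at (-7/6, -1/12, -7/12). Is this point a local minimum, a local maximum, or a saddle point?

saddle point

The Hessian is constant: H = [[-2, -4, -4], [-4, 2, 6], [-4, 6, 2]].
Leading principal minors: Δ₁ = -2, Δ₂ = -20, Δ₃ = 192.
The minors fit neither the all-positive nor the alternating-sign pattern, so H is indefinite: a saddle point.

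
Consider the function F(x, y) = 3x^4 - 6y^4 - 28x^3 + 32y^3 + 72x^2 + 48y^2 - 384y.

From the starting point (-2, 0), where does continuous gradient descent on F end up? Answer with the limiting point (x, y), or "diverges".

(0, 2)

F is separable, so gradient descent decouples: x follows -∂F/∂x, y follows -∂F/∂y.
∂F/∂x = 12x(x - 4)(x - 3); at x=-2 this is -720, so x increases.
∂F/∂y = -24(y - 4)(y - 2)(y + 2); at y=0 this is -384, so y increases.
x converges to its nearest critical value 0 (a local min of the x-part); y converges to 2. The iterate converges to (0, 2).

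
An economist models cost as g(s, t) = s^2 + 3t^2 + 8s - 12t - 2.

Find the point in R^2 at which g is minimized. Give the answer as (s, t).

(-4, 2)

g(s,t) separates as P(s) + Q(t) − 2, so its minimum is min P + min Q − 2.
P'(s) = 2s + 8 vanishes at s ∈ {-4}; Q'(t) = 6(t - 2) vanishes at t ∈ {2}.
Local minima of P (where P''>0): P(-4)=-16. Local minima of Q: Q(2)=-12.
So the global minimum of g is P(-4) + Q(2) − 2 = -16 − 12 − 2 = -30, attained at (-4, 2).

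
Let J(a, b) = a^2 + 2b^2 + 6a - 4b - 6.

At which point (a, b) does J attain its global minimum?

J(a,b) separates as P(a) + Q(b) − 6, so its minimum is min P + min Q − 6.
P'(a) = 2a + 6 vanishes at a ∈ {-3}; Q'(b) = 4b - 4 vanishes at b ∈ {1}.
Local minima of P (where P''>0): P(-3)=-9. Local minima of Q: Q(1)=-2.
So the global minimum of J is P(-3) + Q(1) − 6 = -9 − 2 − 6 = -17, attained at (-3, 1).

(-3, 1)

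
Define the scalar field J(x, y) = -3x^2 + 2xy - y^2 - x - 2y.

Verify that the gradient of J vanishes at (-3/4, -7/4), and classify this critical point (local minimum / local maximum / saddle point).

∇J = (-6x + 2y - 1, 2x - 2y - 2); substituting (-3/4, -7/4) gives ∇J = (0, 0), so (-3/4, -7/4) is indeed a critical point.
The Hessian of J is constant: H = [[-6, 2], [2, -2]].
det(H) = (-6)·(-2) − 2² = 8.
det(H) > 0 and tr(H) = -8 < 0, so H is negative definite and the point is a local maximum.

local maximum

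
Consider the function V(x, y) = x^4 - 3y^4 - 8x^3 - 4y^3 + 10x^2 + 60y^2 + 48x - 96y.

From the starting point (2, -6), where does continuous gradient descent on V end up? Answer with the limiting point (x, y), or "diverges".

V is separable, so gradient descent decouples: x follows -∂V/∂x, y follows -∂V/∂y.
∂V/∂x = 4(x - 4)(x - 3)(x + 1); at x=2 this is 24, so x decreases.
∂V/∂y = -12(y - 2)(y - 1)(y + 4); at y=-6 this is 1344, so y decreases.
The y-coordinate has no critical point in that direction and runs off to infinity.

diverges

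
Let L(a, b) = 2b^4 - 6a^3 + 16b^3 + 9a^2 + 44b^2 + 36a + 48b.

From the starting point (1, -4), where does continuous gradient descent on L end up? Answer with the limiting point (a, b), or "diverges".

L is separable, so gradient descent decouples: a follows -∂L/∂a, b follows -∂L/∂b.
∂L/∂a = -18(a - 2)(a + 1); at a=1 this is 36, so a decreases.
∂L/∂b = 8(b + 1)(b + 2)(b + 3); at b=-4 this is -48, so b increases.
a converges to its nearest critical value -1 (a local min of the a-part); b converges to -3. The iterate converges to (-1, -3).

(-1, -3)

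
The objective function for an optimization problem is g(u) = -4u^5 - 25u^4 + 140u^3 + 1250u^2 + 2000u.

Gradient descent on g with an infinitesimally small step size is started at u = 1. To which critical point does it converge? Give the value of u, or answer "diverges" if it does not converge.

g'(u) = -20(u - 5)(u + 1)(u + 4)(u + 5), so g'(1) = 4800.
Gradient descent moves in the -g' direction, i.e. u is decreasing.
The nearest critical point in that direction is u = -1, where g'' = 1440 > 0 (a local minimum). The iterate converges there.

-1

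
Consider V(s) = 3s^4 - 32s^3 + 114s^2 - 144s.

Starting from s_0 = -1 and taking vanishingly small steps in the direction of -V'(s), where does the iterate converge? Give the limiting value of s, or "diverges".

1

V'(s) = 12(s - 4)(s - 3)(s - 1), so V'(-1) = -480.
Gradient descent moves in the -V' direction, i.e. s is increasing.
The nearest critical point in that direction is s = 1, where V'' = 72 > 0 (a local minimum). The iterate converges there.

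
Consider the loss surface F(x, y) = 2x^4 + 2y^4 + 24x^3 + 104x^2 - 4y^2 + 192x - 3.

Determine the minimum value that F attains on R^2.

F(x,y) separates as P(x) + Q(y) − 3, so its minimum is min P + min Q − 3.
P'(x) = 8(x + 2)(x + 3)(x + 4) vanishes at x ∈ {-4, -3, -2}; Q'(y) = 8y(y - 1)(y + 1) vanishes at y ∈ {-1, 0, 1}.
Local minima of P (where P''>0): P(-4)=-128, P(-2)=-128. Local minima of Q: Q(-1)=-2, Q(1)=-2.
So the global minimum of F is P(-4) + Q(-1) − 3 = -128 − 2 − 3 = -133, attained at (-4, -1).

-133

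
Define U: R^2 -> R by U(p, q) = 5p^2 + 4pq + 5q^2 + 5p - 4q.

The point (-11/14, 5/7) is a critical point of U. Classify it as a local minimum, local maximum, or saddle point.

local minimum

The Hessian of U is constant: H = [[10, 4], [4, 10]].
det(H) = 10·10 − 4² = 84.
det(H) > 0 and tr(H) = 20 > 0, so H is positive definite and the point is a local minimum.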